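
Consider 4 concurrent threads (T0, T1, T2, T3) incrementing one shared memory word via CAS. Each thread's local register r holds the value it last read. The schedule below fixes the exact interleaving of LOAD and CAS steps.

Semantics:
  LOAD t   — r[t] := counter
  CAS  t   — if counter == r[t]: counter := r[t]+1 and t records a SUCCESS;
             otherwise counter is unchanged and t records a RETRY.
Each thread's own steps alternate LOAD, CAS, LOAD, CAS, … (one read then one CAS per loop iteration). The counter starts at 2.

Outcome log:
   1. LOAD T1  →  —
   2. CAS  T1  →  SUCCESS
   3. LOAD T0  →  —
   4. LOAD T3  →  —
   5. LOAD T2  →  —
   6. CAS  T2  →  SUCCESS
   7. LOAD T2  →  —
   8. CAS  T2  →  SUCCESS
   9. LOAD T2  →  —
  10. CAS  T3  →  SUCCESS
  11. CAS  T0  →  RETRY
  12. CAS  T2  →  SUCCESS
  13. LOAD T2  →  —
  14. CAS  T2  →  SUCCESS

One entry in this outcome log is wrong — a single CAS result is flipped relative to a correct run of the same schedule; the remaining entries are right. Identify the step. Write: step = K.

step = 10

Re-executing:
   1) LOAD T1:  M=2  r_T1=2
   2) CAS  T1:  M=3  r_T1=2 ✓
   3) LOAD T0:  M=3  r_T0=3
   4) LOAD T3:  M=3  r_T3=3
   5) LOAD T2:  M=3  r_T2=3
   6) CAS  T2:  M=4  r_T2=3 ✓
   7) LOAD T2:  M=4  r_T2=4
   8) CAS  T2:  M=5  r_T2=4 ✓
   9) LOAD T2:  M=5  r_T2=5
  10) CAS  T3:  M=5  r_T3=3 ✗
  11) CAS  T0:  M=5  r_T0=3 ✗
  12) CAS  T2:  M=6  r_T2=5 ✓
  13) LOAD T2:  M=6  r_T2=6
  14) CAS  T2:  M=7  r_T2=6 ✓
Log disagrees first at step 10.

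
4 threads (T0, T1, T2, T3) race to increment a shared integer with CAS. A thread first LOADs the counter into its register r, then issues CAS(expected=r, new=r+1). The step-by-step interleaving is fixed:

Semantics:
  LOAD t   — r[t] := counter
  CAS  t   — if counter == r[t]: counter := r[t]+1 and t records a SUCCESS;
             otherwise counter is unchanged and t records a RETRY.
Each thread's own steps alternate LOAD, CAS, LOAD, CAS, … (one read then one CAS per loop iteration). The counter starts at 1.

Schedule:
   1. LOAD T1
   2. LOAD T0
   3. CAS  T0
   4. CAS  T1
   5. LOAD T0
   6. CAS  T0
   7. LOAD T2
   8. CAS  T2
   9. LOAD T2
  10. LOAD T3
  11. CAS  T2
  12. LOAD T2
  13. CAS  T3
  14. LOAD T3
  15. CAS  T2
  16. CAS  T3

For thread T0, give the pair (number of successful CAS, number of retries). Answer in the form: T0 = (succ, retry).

#1 T1 reads 1
#2 T0 reads 1
#3 T0 CAS(1→2) writes; counter now 2
#4 T1 CAS(1→2) fails; counter now 2
#5 T0 reads 2
#6 T0 CAS(2→3) writes; counter now 3
#7 T2 reads 3
#8 T2 CAS(3→4) writes; counter now 4
#9 T2 reads 4
#10 T3 reads 4
#11 T2 CAS(4→5) writes; counter now 5
#12 T2 reads 5
#13 T3 CAS(4→5) fails; counter now 5
#14 T3 reads 5
#15 T2 CAS(5→6) writes; counter now 6
#16 T3 CAS(5→6) fails; counter now 6

T0 = (2, 0)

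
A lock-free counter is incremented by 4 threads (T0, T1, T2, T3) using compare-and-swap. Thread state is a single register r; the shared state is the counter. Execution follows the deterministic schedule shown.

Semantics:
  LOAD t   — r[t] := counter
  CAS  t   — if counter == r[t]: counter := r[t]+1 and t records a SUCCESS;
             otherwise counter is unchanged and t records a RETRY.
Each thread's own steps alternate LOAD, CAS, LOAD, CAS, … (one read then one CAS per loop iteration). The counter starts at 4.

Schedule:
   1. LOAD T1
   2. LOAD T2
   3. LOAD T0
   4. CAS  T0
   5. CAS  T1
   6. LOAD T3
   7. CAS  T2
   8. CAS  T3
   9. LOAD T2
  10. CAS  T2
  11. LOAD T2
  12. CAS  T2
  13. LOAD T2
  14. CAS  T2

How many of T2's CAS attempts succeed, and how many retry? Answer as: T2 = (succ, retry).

T2 = (3, 1)

T1 LOAD — after: cnt=4, r=4 — load
T2 LOAD — after: cnt=4, r=4 — load
T0 LOAD — after: cnt=4, r=4 — load
T0 CAS — after: cnt=5, r=4 — ok
T1 CAS — after: cnt=5, r=4 — retry
T3 LOAD — after: cnt=5, r=5 — load
T2 CAS — after: cnt=5, r=4 — retry
T3 CAS — after: cnt=6, r=5 — ok
T2 LOAD — after: cnt=6, r=6 — load
T2 CAS — after: cnt=7, r=6 — ok
T2 LOAD — after: cnt=7, r=7 — load
T2 CAS — after: cnt=8, r=7 — ok
T2 LOAD — after: cnt=8, r=8 — load
T2 CAS — after: cnt=9, r=8 — ok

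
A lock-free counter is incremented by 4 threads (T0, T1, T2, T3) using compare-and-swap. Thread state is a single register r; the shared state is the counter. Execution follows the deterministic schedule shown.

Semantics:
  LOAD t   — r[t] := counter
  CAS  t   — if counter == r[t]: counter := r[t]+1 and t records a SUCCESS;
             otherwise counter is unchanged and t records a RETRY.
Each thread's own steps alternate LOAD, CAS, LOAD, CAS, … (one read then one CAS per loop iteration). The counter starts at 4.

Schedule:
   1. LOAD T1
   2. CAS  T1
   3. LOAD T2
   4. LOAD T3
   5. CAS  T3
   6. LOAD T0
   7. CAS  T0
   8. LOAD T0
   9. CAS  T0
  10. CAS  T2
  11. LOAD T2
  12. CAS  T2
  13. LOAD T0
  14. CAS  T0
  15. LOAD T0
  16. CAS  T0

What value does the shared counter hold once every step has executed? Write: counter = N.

counter = 11

[1] T1.load  rd  (counter 4, T1.r 4)
[2] T1.cas  hit  (counter 5, T1.r 4)
[3] T2.load  rd  (counter 5, T2.r 5)
[4] T3.load  rd  (counter 5, T3.r 5)
[5] T3.cas  hit  (counter 6, T3.r 5)
[6] T0.load  rd  (counter 6, T0.r 6)
[7] T0.cas  hit  (counter 7, T0.r 6)
[8] T0.load  rd  (counter 7, T0.r 7)
[9] T0.cas  hit  (counter 8, T0.r 7)
[10] T2.cas  miss  (counter 8, T2.r 5)
[11] T2.load  rd  (counter 8, T2.r 8)
[12] T2.cas  hit  (counter 9, T2.r 8)
[13] T0.load  rd  (counter 9, T0.r 9)
[14] T0.cas  hit  (counter 10, T0.r 9)
[15] T0.load  rd  (counter 10, T0.r 10)
[16] T0.cas  hit  (counter 11, T0.r 10)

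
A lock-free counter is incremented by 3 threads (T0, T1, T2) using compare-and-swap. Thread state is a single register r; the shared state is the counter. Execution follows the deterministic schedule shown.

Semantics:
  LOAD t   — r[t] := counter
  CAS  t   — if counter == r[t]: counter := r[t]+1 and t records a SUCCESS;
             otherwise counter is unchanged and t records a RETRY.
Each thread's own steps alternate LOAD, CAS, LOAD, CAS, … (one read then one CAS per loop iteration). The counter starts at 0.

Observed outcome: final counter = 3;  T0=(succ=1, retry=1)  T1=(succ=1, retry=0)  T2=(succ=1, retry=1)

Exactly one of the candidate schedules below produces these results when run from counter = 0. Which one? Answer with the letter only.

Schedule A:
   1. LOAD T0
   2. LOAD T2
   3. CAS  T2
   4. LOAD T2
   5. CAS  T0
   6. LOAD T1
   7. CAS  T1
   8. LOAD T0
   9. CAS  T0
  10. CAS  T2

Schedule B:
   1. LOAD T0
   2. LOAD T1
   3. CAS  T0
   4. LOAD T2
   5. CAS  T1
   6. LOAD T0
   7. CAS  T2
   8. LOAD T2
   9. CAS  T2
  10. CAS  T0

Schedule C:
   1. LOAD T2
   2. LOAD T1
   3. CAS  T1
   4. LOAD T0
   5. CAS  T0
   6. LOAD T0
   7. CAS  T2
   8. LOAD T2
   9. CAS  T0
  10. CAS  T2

A

Run A:
#1 T0 reads 0
#2 T2 reads 0
#3 T2 CAS(0→1) writes; counter now 1
#4 T2 reads 1
#5 T0 CAS(0→1) fails; counter now 1
#6 T1 reads 1
#7 T1 CAS(1→2) writes; counter now 2
#8 T0 reads 2
#9 T0 CAS(2→3) writes; counter now 3
#10 T2 CAS(1→2) fails; counter now 3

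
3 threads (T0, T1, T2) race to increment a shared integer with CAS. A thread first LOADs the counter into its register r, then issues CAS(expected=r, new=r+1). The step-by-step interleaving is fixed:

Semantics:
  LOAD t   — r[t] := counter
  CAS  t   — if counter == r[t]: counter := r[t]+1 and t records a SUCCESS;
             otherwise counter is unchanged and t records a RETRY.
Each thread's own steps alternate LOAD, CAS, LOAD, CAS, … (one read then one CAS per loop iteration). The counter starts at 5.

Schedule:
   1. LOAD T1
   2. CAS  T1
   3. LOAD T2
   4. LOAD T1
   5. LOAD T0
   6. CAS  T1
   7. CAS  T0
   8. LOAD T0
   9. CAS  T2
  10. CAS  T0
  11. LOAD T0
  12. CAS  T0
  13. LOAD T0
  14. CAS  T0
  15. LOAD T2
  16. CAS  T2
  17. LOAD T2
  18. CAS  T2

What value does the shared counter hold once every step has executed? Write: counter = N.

1. LOAD T1 → mem=5 r[T1]=5 [LOAD]
2. CAS T1 → mem=6 r[T1]=5 [OK]
3. LOAD T2 → mem=6 r[T2]=6 [LOAD]
4. LOAD T1 → mem=6 r[T1]=6 [LOAD]
5. LOAD T0 → mem=6 r[T0]=6 [LOAD]
6. CAS T1 → mem=7 r[T1]=6 [OK]
7. CAS T0 → mem=7 r[T0]=6 [RETRY]
8. LOAD T0 → mem=7 r[T0]=7 [LOAD]
9. CAS T2 → mem=7 r[T2]=6 [RETRY]
10. CAS T0 → mem=8 r[T0]=7 [OK]
11. LOAD T0 → mem=8 r[T0]=8 [LOAD]
12. CAS T0 → mem=9 r[T0]=8 [OK]
13. LOAD T0 → mem=9 r[T0]=9 [LOAD]
14. CAS T0 → mem=10 r[T0]=9 [OK]
15. LOAD T2 → mem=10 r[T2]=10 [LOAD]
16. CAS T2 → mem=11 r[T2]=10 [OK]
17. LOAD T2 → mem=11 r[T2]=11 [LOAD]
18. CAS T2 → mem=12 r[T2]=11 [OK]

counter = 12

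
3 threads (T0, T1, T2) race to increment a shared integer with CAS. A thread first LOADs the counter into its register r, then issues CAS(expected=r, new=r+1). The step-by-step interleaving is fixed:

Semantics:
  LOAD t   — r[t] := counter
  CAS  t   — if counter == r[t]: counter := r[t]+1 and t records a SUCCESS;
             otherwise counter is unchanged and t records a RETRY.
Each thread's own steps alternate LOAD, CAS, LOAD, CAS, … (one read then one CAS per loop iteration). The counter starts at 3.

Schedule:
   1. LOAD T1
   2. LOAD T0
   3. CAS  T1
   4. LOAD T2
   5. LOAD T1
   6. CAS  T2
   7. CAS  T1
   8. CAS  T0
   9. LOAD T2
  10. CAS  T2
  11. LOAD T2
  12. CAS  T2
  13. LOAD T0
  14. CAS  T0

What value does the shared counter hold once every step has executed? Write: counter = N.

counter = 8

   1) LOAD T1:  M=3  r_T1=3
   2) LOAD T0:  M=3  r_T0=3
   3) CAS  T1:  M=4  r_T1=3 ✓
   4) LOAD T2:  M=4  r_T2=4
   5) LOAD T1:  M=4  r_T1=4
   6) CAS  T2:  M=5  r_T2=4 ✓
   7) CAS  T1:  M=5  r_T1=4 ✗
   8) CAS  T0:  M=5  r_T0=3 ✗
   9) LOAD T2:  M=5  r_T2=5
  10) CAS  T2:  M=6  r_T2=5 ✓
  11) LOAD T2:  M=6  r_T2=6
  12) CAS  T2:  M=7  r_T2=6 ✓
  13) LOAD T0:  M=7  r_T0=7
  14) CAS  T0:  M=8  r_T0=7 ✓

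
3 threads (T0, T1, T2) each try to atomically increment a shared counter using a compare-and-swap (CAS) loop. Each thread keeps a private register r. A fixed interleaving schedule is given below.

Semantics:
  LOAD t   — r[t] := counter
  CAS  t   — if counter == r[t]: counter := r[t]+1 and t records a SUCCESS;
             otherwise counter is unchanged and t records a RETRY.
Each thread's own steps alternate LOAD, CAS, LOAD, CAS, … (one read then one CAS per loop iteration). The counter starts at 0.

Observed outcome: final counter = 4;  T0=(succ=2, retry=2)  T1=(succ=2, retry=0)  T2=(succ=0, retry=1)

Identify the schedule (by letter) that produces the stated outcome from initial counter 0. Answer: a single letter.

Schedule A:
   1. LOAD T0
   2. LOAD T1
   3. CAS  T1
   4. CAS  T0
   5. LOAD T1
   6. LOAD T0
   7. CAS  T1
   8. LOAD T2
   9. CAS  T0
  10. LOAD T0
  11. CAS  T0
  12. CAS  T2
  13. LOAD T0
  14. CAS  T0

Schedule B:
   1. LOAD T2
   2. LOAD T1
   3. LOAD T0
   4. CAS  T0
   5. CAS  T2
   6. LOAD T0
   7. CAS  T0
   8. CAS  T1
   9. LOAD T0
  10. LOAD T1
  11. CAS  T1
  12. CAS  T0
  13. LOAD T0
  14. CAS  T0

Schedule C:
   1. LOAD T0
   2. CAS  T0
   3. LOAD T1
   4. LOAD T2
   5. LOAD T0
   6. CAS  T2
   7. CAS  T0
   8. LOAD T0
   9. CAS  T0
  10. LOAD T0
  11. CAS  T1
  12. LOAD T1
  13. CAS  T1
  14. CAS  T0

A

Simulating candidate A:
[1] T0.load  rd  (counter 0, T0.r 0)
[2] T1.load  rd  (counter 0, T1.r 0)
[3] T1.cas  hit  (counter 1, T1.r 0)
[4] T0.cas  miss  (counter 1, T0.r 0)
[5] T1.load  rd  (counter 1, T1.r 1)
[6] T0.load  rd  (counter 1, T0.r 1)
[7] T1.cas  hit  (counter 2, T1.r 1)
[8] T2.load  rd  (counter 2, T2.r 2)
[9] T0.cas  miss  (counter 2, T0.r 1)
[10] T0.load  rd  (counter 2, T0.r 2)
[11] T0.cas  hit  (counter 3, T0.r 2)
[12] T2.cas  miss  (counter 3, T2.r 2)
[13] T0.load  rd  (counter 3, T0.r 3)
[14] T0.cas  hit  (counter 4, T0.r 3)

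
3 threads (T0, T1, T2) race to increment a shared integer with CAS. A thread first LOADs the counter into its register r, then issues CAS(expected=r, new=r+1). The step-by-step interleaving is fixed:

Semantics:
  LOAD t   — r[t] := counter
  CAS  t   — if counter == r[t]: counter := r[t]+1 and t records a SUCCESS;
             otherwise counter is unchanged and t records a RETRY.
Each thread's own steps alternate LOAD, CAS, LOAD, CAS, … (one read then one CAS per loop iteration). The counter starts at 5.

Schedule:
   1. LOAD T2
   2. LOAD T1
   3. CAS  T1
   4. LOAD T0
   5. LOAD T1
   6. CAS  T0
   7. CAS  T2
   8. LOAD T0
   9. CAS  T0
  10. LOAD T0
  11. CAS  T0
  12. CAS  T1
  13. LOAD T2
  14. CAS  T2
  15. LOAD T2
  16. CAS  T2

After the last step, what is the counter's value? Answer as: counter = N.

counter = 11

#1 T2 reads 5
#2 T1 reads 5
#3 T1 CAS(5→6) writes; counter now 6
#4 T0 reads 6
#5 T1 reads 6
#6 T0 CAS(6→7) writes; counter now 7
#7 T2 CAS(5→6) fails; counter now 7
#8 T0 reads 7
#9 T0 CAS(7→8) writes; counter now 8
#10 T0 reads 8
#11 T0 CAS(8→9) writes; counter now 9
#12 T1 CAS(6→7) fails; counter now 9
#13 T2 reads 9
#14 T2 CAS(9→10) writes; counter now 10
#15 T2 reads 10
#16 T2 CAS(10→11) writes; counter now 11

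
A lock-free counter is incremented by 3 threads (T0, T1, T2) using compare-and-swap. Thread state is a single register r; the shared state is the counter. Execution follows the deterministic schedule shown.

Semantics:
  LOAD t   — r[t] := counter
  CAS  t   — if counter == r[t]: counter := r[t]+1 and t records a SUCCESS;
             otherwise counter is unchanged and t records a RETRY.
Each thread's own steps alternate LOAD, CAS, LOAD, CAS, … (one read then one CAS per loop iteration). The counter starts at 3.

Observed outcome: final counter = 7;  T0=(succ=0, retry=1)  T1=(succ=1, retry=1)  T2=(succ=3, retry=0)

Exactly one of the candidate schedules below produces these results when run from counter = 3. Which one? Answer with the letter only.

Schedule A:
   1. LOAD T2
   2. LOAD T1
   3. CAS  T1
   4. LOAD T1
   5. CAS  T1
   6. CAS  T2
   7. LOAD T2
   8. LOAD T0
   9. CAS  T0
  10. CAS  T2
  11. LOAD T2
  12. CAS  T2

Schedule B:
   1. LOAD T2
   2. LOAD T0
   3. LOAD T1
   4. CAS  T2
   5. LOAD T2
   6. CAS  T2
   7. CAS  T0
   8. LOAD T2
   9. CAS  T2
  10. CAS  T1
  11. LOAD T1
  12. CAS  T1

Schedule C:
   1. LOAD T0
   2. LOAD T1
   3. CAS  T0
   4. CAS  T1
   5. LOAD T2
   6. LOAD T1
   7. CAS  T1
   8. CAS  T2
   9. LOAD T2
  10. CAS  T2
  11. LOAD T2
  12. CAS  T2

Run B:
1. LOAD T2 → mem=3 r[T2]=3 [LOAD]
2. LOAD T0 → mem=3 r[T0]=3 [LOAD]
3. LOAD T1 → mem=3 r[T1]=3 [LOAD]
4. CAS T2 → mem=4 r[T2]=3 [OK]
5. LOAD T2 → mem=4 r[T2]=4 [LOAD]
6. CAS T2 → mem=5 r[T2]=4 [OK]
7. CAS T0 → mem=5 r[T0]=3 [RETRY]
8. LOAD T2 → mem=5 r[T2]=5 [LOAD]
9. CAS T2 → mem=6 r[T2]=5 [OK]
10. CAS T1 → mem=6 r[T1]=3 [RETRY]
11. LOAD T1 → mem=6 r[T1]=6 [LOAD]
12. CAS T1 → mem=7 r[T1]=6 [OK]

B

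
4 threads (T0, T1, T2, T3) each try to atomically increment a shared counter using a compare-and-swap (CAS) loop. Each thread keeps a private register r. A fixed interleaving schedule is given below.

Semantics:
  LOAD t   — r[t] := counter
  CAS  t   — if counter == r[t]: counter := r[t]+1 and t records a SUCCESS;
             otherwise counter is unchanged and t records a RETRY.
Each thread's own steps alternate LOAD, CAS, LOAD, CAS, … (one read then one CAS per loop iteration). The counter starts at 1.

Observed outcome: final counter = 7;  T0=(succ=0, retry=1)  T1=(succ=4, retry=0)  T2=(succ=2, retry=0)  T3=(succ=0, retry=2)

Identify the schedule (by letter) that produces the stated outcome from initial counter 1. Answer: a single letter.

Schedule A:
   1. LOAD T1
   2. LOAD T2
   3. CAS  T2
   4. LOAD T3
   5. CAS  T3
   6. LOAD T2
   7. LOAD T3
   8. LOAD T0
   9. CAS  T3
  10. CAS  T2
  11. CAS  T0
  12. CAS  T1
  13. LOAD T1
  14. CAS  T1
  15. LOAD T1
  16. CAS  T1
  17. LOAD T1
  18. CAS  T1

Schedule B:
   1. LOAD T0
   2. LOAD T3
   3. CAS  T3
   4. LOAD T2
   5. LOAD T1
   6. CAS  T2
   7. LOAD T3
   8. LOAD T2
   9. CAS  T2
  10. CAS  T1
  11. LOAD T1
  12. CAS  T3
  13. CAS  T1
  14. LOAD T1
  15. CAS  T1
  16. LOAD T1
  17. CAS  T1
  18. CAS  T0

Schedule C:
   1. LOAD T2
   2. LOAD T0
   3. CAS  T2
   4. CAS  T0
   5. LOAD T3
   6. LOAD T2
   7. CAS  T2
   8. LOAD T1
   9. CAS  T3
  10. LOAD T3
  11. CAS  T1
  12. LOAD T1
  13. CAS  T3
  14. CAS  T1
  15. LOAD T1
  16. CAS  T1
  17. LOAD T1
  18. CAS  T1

C

Run C:
   1) LOAD T2:  M=1  r_T2=1
   2) LOAD T0:  M=1  r_T0=1
   3) CAS  T2:  M=2  r_T2=1 ✓
   4) CAS  T0:  M=2  r_T0=1 ✗
   5) LOAD T3:  M=2  r_T3=2
   6) LOAD T2:  M=2  r_T2=2
   7) CAS  T2:  M=3  r_T2=2 ✓
   8) LOAD T1:  M=3  r_T1=3
   9) CAS  T3:  M=3  r_T3=2 ✗
  10) LOAD T3:  M=3  r_T3=3
  11) CAS  T1:  M=4  r_T1=3 ✓
  12) LOAD T1:  M=4  r_T1=4
  13) CAS  T3:  M=4  r_T3=3 ✗
  14) CAS  T1:  M=5  r_T1=4 ✓
  15) LOAD T1:  M=5  r_T1=5
  16) CAS  T1:  M=6  r_T1=5 ✓
  17) LOAD T1:  M=6  r_T1=6
  18) CAS  T1:  M=7  r_T1=6 ✓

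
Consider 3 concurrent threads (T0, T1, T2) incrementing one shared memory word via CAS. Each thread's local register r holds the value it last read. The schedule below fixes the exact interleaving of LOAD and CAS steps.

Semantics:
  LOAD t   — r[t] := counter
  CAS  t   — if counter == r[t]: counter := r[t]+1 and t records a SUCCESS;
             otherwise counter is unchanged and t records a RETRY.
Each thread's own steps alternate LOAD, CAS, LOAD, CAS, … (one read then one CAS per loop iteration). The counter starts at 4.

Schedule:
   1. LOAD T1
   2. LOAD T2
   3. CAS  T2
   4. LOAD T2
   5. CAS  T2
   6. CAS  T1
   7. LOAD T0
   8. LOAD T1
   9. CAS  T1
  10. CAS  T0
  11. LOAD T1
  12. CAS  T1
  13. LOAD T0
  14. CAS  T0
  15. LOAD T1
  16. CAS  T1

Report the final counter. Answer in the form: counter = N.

1. LOAD T1 → mem=4 r[T1]=4 [LOAD]
2. LOAD T2 → mem=4 r[T2]=4 [LOAD]
3. CAS T2 → mem=5 r[T2]=4 [OK]
4. LOAD T2 → mem=5 r[T2]=5 [LOAD]
5. CAS T2 → mem=6 r[T2]=5 [OK]
6. CAS T1 → mem=6 r[T1]=4 [RETRY]
7. LOAD T0 → mem=6 r[T0]=6 [LOAD]
8. LOAD T1 → mem=6 r[T1]=6 [LOAD]
9. CAS T1 → mem=7 r[T1]=6 [OK]
10. CAS T0 → mem=7 r[T0]=6 [RETRY]
11. LOAD T1 → mem=7 r[T1]=7 [LOAD]
12. CAS T1 → mem=8 r[T1]=7 [OK]
13. LOAD T0 → mem=8 r[T0]=8 [LOAD]
14. CAS T0 → mem=9 r[T0]=8 [OK]
15. LOAD T1 → mem=9 r[T1]=9 [LOAD]
16. CAS T1 → mem=10 r[T1]=9 [OK]

counter = 10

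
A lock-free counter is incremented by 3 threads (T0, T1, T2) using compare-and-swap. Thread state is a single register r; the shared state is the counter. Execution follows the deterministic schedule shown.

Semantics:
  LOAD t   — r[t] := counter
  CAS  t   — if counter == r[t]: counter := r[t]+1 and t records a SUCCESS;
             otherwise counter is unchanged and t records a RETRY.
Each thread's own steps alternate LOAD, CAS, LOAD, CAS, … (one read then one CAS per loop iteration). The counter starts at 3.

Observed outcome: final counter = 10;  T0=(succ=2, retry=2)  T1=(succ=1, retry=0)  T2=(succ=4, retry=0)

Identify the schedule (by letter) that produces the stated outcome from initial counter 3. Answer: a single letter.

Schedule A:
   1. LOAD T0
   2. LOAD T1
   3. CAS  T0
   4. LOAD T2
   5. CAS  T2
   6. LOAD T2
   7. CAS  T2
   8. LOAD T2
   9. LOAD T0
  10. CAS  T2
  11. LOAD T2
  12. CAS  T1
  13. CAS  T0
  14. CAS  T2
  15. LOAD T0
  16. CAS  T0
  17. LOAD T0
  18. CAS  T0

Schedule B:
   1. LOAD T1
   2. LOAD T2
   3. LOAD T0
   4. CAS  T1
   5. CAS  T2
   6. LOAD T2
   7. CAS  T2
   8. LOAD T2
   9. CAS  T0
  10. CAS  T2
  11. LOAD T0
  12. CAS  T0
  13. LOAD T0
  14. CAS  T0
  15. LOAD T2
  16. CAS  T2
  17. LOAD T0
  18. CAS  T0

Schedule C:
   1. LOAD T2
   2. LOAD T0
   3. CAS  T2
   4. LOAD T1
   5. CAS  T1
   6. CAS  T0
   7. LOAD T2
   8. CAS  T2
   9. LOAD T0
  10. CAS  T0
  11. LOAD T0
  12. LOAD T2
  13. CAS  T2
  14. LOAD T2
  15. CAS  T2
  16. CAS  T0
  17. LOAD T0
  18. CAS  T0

C

Simulating candidate C:
1. LOAD T2 → mem=3 r[T2]=3 [LOAD]
2. LOAD T0 → mem=3 r[T0]=3 [LOAD]
3. CAS T2 → mem=4 r[T2]=3 [OK]
4. LOAD T1 → mem=4 r[T1]=4 [LOAD]
5. CAS T1 → mem=5 r[T1]=4 [OK]
6. CAS T0 → mem=5 r[T0]=3 [RETRY]
7. LOAD T2 → mem=5 r[T2]=5 [LOAD]
8. CAS T2 → mem=6 r[T2]=5 [OK]
9. LOAD T0 → mem=6 r[T0]=6 [LOAD]
10. CAS T0 → mem=7 r[T0]=6 [OK]
11. LOAD T0 → mem=7 r[T0]=7 [LOAD]
12. LOAD T2 → mem=7 r[T2]=7 [LOAD]
13. CAS T2 → mem=8 r[T2]=7 [OK]
14. LOAD T2 → mem=8 r[T2]=8 [LOAD]
15. CAS T2 → mem=9 r[T2]=8 [OK]
16. CAS T0 → mem=9 r[T0]=7 [RETRY]
17. LOAD T0 → mem=9 r[T0]=9 [LOAD]
18. CAS T0 → mem=10 r[T0]=9 [OK]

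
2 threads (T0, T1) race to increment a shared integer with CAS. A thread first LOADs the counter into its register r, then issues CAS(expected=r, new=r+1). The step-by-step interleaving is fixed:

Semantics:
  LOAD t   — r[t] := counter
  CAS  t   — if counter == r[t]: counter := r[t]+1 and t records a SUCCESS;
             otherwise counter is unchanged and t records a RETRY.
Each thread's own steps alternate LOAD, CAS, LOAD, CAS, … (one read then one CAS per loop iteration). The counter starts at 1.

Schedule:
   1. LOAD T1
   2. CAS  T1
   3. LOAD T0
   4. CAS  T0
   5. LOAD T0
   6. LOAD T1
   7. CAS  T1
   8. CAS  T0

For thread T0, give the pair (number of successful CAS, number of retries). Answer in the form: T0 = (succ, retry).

T0 = (1, 1)

   1) LOAD T1:  M=1  r_T1=1
   2) CAS  T1:  M=2  r_T1=1 ✓
   3) LOAD T0:  M=2  r_T0=2
   4) CAS  T0:  M=3  r_T0=2 ✓
   5) LOAD T0:  M=3  r_T0=3
   6) LOAD T1:  M=3  r_T1=3
   7) CAS  T1:  M=4  r_T1=3 ✓
   8) CAS  T0:  M=4  r_T0=3 ✗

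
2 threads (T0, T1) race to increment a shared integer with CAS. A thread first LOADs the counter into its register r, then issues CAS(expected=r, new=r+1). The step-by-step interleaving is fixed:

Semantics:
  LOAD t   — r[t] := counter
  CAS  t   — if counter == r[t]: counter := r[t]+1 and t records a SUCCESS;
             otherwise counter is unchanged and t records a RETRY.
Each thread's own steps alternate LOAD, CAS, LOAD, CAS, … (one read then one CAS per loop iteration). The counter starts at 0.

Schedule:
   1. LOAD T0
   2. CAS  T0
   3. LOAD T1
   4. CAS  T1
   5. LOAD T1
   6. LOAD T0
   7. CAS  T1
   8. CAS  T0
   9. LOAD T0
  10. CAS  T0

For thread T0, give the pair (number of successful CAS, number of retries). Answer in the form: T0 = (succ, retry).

#1 T0 reads 0
#2 T0 CAS(0→1) writes; counter now 1
#3 T1 reads 1
#4 T1 CAS(1→2) writes; counter now 2
#5 T1 reads 2
#6 T0 reads 2
#7 T1 CAS(2→3) writes; counter now 3
#8 T0 CAS(2→3) fails; counter now 3
#9 T0 reads 3
#10 T0 CAS(3→4) writes; counter now 4

T0 = (2, 1)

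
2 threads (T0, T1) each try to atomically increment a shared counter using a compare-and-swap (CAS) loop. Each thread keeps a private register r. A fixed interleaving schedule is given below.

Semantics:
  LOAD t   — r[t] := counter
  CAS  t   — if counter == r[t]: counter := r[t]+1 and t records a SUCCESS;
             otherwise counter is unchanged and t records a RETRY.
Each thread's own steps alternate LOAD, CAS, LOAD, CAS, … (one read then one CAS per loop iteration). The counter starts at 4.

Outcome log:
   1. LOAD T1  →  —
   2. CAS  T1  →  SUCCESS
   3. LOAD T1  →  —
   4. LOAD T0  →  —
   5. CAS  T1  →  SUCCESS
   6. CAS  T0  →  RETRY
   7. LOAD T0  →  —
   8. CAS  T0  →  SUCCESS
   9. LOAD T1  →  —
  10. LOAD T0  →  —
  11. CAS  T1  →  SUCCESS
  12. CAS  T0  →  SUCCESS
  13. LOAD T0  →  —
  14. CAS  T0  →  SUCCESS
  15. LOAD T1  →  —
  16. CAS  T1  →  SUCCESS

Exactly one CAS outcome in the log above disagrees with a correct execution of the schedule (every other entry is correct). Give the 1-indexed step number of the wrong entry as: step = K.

step = 12

Reference trace:
T1 LOAD — after: cnt=4, r=4 — load
T1 CAS — after: cnt=5, r=4 — ok
T1 LOAD — after: cnt=5, r=5 — load
T0 LOAD — after: cnt=5, r=5 — load
T1 CAS — after: cnt=6, r=5 — ok
T0 CAS — after: cnt=6, r=5 — retry
T0 LOAD — after: cnt=6, r=6 — load
T0 CAS — after: cnt=7, r=6 — ok
T1 LOAD — after: cnt=7, r=7 — load
T0 LOAD — after: cnt=7, r=7 — load
T1 CAS — after: cnt=8, r=7 — ok
T0 CAS — after: cnt=8, r=7 — retry
T0 LOAD — after: cnt=8, r=8 — load
T0 CAS — after: cnt=9, r=8 — ok
T1 LOAD — after: cnt=9, r=9 — load
T1 CAS — after: cnt=10, r=9 — ok
Flip is step 12.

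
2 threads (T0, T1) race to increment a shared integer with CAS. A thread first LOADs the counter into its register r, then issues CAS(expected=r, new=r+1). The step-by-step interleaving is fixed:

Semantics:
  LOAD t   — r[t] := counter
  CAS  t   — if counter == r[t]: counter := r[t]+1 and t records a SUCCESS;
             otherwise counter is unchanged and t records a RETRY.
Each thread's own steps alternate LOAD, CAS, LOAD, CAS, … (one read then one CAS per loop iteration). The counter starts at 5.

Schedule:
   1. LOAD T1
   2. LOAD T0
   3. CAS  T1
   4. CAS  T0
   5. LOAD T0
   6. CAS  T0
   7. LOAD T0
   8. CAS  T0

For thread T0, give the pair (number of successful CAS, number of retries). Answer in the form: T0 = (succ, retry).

T0 = (2, 1)

#1 T1 reads 5
#2 T0 reads 5
#3 T1 CAS(5→6) writes; counter now 6
#4 T0 CAS(5→6) fails; counter now 6
#5 T0 reads 6
#6 T0 CAS(6→7) writes; counter now 7
#7 T0 reads 7
#8 T0 CAS(7→8) writes; counter now 8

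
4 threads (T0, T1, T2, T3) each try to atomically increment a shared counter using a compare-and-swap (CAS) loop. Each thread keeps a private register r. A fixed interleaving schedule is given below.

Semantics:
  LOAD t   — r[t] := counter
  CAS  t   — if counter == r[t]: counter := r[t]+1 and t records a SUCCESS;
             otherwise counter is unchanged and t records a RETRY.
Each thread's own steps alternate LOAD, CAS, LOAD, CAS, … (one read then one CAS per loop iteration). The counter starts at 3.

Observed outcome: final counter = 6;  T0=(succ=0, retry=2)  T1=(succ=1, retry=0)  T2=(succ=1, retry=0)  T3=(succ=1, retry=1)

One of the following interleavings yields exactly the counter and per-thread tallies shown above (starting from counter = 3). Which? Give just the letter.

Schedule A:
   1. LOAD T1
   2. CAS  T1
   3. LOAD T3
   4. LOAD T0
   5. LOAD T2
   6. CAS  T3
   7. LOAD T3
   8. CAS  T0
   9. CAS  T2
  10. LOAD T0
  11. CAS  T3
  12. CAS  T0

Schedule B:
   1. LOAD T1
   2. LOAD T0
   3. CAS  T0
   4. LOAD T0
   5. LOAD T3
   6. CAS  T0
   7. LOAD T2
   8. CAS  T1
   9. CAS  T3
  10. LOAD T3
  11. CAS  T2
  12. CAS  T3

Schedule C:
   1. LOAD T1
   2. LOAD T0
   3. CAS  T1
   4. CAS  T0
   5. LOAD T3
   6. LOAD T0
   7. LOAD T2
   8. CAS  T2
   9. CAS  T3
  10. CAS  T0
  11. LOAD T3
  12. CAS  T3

Run C:
step 1: T1 LOAD ⇒ load; ctr=3 reg=3
step 2: T0 LOAD ⇒ load; ctr=3 reg=3
step 3: T1 CAS ⇒ ok; ctr=4 reg=3
step 4: T0 CAS ⇒ retry; ctr=4 reg=3
step 5: T3 LOAD ⇒ load; ctr=4 reg=4
step 6: T0 LOAD ⇒ load; ctr=4 reg=4
step 7: T2 LOAD ⇒ load; ctr=4 reg=4
step 8: T2 CAS ⇒ ok; ctr=5 reg=4
step 9: T3 CAS ⇒ retry; ctr=5 reg=4
step 10: T0 CAS ⇒ retry; ctr=5 reg=4
step 11: T3 LOAD ⇒ load; ctr=5 reg=5
step 12: T3 CAS ⇒ ok; ctr=6 reg=5

C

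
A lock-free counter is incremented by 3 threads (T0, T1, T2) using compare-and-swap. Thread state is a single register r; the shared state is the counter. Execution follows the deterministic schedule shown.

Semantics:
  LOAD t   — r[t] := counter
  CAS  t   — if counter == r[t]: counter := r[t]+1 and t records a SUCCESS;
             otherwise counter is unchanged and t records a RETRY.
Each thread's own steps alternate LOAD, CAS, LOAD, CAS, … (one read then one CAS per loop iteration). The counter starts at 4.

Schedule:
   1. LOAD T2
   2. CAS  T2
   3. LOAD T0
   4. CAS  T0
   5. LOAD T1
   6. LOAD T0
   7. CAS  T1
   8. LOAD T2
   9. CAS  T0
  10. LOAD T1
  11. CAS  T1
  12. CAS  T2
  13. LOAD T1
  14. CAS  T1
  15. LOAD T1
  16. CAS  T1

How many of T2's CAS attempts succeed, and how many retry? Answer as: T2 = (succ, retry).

T2 = (1, 1)

1. LOAD T2 → mem=4 r[T2]=4 [LOAD]
2. CAS T2 → mem=5 r[T2]=4 [OK]
3. LOAD T0 → mem=5 r[T0]=5 [LOAD]
4. CAS T0 → mem=6 r[T0]=5 [OK]
5. LOAD T1 → mem=6 r[T1]=6 [LOAD]
6. LOAD T0 → mem=6 r[T0]=6 [LOAD]
7. CAS T1 → mem=7 r[T1]=6 [OK]
8. LOAD T2 → mem=7 r[T2]=7 [LOAD]
9. CAS T0 → mem=7 r[T0]=6 [RETRY]
10. LOAD T1 → mem=7 r[T1]=7 [LOAD]
11. CAS T1 → mem=8 r[T1]=7 [OK]
12. CAS T2 → mem=8 r[T2]=7 [RETRY]
13. LOAD T1 → mem=8 r[T1]=8 [LOAD]
14. CAS T1 → mem=9 r[T1]=8 [OK]
15. LOAD T1 → mem=9 r[T1]=9 [LOAD]
16. CAS T1 → mem=10 r[T1]=9 [OK]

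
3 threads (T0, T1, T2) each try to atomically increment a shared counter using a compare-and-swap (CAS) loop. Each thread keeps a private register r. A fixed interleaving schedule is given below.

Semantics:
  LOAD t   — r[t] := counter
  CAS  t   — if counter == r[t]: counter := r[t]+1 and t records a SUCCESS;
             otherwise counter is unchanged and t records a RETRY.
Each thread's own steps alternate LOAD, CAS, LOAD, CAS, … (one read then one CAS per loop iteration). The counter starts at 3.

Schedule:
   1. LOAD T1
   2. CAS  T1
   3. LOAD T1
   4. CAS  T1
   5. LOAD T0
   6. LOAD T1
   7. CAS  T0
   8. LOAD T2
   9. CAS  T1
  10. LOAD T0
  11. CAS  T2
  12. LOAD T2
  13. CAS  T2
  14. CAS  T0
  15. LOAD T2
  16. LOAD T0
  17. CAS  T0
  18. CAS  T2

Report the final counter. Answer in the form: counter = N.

counter = 9

[1] T1.load  rd  (counter 3, T1.r 3)
[2] T1.cas  hit  (counter 4, T1.r 3)
[3] T1.load  rd  (counter 4, T1.r 4)
[4] T1.cas  hit  (counter 5, T1.r 4)
[5] T0.load  rd  (counter 5, T0.r 5)
[6] T1.load  rd  (counter 5, T1.r 5)
[7] T0.cas  hit  (counter 6, T0.r 5)
[8] T2.load  rd  (counter 6, T2.r 6)
[9] T1.cas  miss  (counter 6, T1.r 5)
[10] T0.load  rd  (counter 6, T0.r 6)
[11] T2.cas  hit  (counter 7, T2.r 6)
[12] T2.load  rd  (counter 7, T2.r 7)
[13] T2.cas  hit  (counter 8, T2.r 7)
[14] T0.cas  miss  (counter 8, T0.r 6)
[15] T2.load  rd  (counter 8, T2.r 8)
[16] T0.load  rd  (counter 8, T0.r 8)
[17] T0.cas  hit  (counter 9, T0.r 8)
[18] T2.cas  miss  (counter 9, T2.r 8)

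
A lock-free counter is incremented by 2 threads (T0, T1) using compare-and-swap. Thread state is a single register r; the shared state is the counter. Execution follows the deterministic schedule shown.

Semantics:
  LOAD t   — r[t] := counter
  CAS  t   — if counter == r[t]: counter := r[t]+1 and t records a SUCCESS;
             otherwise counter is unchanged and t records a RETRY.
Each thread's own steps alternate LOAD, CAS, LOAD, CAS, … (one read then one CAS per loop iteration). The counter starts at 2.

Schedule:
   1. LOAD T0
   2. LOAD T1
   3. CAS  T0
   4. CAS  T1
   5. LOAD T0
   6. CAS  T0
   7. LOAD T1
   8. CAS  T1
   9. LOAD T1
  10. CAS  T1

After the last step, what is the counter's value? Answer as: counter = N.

step 1: T0 LOAD ⇒ load; ctr=2 reg=2
step 2: T1 LOAD ⇒ load; ctr=2 reg=2
step 3: T0 CAS ⇒ ok; ctr=3 reg=2
step 4: T1 CAS ⇒ retry; ctr=3 reg=2
step 5: T0 LOAD ⇒ load; ctr=3 reg=3
step 6: T0 CAS ⇒ ok; ctr=4 reg=3
step 7: T1 LOAD ⇒ load; ctr=4 reg=4
step 8: T1 CAS ⇒ ok; ctr=5 reg=4
step 9: T1 LOAD ⇒ load; ctr=5 reg=5
step 10: T1 CAS ⇒ ok; ctr=6 reg=5

counter = 6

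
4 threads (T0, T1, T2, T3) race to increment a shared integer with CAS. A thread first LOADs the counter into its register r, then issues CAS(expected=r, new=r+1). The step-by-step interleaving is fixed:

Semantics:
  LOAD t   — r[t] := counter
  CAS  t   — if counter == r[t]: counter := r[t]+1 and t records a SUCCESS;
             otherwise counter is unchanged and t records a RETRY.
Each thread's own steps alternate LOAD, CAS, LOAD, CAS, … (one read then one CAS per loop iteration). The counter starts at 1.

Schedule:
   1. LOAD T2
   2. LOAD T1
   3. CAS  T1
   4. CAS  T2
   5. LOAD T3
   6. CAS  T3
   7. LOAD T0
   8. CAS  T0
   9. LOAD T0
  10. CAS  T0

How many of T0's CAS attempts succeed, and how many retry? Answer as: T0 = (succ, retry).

T0 = (2, 0)

#1 T2 reads 1
#2 T1 reads 1
#3 T1 CAS(1→2) writes; counter now 2
#4 T2 CAS(1→2) fails; counter now 2
#5 T3 reads 2
#6 T3 CAS(2→3) writes; counter now 3
#7 T0 reads 3
#8 T0 CAS(3→4) writes; counter now 4
#9 T0 reads 4
#10 T0 CAS(4→5) writes; counter now 5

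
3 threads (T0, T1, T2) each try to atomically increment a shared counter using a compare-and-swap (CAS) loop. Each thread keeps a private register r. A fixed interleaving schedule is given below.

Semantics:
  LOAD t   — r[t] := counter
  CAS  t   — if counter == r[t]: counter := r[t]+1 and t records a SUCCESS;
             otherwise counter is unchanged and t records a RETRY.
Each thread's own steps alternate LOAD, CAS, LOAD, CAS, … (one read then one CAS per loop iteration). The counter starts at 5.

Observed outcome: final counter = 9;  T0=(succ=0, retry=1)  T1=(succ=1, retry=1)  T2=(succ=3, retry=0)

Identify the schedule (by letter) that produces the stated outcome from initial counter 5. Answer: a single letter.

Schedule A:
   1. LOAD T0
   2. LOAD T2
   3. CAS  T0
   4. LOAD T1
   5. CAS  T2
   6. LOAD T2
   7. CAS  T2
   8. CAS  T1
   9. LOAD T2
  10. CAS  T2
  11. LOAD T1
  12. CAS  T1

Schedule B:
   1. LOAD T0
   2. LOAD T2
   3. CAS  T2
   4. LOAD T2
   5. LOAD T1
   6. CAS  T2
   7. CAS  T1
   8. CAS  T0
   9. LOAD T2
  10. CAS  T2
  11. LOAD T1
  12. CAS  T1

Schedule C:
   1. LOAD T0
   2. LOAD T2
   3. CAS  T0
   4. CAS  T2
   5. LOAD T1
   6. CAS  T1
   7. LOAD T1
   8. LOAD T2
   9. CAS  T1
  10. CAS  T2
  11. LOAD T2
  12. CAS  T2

B

Run B:
step 1: T0 LOAD ⇒ load; ctr=5 reg=5
step 2: T2 LOAD ⇒ load; ctr=5 reg=5
step 3: T2 CAS ⇒ ok; ctr=6 reg=5
step 4: T2 LOAD ⇒ load; ctr=6 reg=6
step 5: T1 LOAD ⇒ load; ctr=6 reg=6
step 6: T2 CAS ⇒ ok; ctr=7 reg=6
step 7: T1 CAS ⇒ retry; ctr=7 reg=6
step 8: T0 CAS ⇒ retry; ctr=7 reg=5
step 9: T2 LOAD ⇒ load; ctr=7 reg=7
step 10: T2 CAS ⇒ ok; ctr=8 reg=7
step 11: T1 LOAD ⇒ load; ctr=8 reg=8
step 12: T1 CAS ⇒ ok; ctr=9 reg=8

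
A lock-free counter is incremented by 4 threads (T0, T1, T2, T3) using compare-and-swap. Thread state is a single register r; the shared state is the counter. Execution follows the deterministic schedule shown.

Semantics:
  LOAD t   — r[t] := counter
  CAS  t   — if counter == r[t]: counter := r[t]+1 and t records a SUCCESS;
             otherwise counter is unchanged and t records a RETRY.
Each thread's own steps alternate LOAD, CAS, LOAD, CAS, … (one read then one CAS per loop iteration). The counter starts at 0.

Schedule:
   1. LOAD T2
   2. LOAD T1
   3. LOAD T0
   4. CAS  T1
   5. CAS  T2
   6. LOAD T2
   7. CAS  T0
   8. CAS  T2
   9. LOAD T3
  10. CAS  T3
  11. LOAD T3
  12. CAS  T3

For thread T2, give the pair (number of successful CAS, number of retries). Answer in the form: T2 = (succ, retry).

#1 T2 reads 0
#2 T1 reads 0
#3 T0 reads 0
#4 T1 CAS(0→1) writes; counter now 1
#5 T2 CAS(0→1) fails; counter now 1
#6 T2 reads 1
#7 T0 CAS(0→1) fails; counter now 1
#8 T2 CAS(1→2) writes; counter now 2
#9 T3 reads 2
#10 T3 CAS(2→3) writes; counter now 3
#11 T3 reads 3
#12 T3 CAS(3→4) writes; counter now 4

T2 = (1, 1)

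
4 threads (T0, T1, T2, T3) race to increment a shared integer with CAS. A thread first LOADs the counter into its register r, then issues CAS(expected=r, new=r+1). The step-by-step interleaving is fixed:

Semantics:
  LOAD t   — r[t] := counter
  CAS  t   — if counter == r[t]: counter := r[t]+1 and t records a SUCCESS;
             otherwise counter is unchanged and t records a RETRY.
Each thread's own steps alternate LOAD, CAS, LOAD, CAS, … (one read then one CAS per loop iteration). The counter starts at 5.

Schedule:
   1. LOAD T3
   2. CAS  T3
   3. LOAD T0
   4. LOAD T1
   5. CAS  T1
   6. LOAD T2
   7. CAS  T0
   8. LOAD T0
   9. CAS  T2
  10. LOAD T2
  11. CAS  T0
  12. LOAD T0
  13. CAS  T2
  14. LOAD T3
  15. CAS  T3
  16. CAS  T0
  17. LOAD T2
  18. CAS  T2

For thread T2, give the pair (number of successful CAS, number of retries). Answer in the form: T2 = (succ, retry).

T2 = (3, 0)

step 1: T3 LOAD ⇒ load; ctr=5 reg=5
step 2: T3 CAS ⇒ ok; ctr=6 reg=5
step 3: T0 LOAD ⇒ load; ctr=6 reg=6
step 4: T1 LOAD ⇒ load; ctr=6 reg=6
step 5: T1 CAS ⇒ ok; ctr=7 reg=6
step 6: T2 LOAD ⇒ load; ctr=7 reg=7
step 7: T0 CAS ⇒ retry; ctr=7 reg=6
step 8: T0 LOAD ⇒ load; ctr=7 reg=7
step 9: T2 CAS ⇒ ok; ctr=8 reg=7
step 10: T2 LOAD ⇒ load; ctr=8 reg=8
step 11: T0 CAS ⇒ retry; ctr=8 reg=7
step 12: T0 LOAD ⇒ load; ctr=8 reg=8
step 13: T2 CAS ⇒ ok; ctr=9 reg=8
step 14: T3 LOAD ⇒ load; ctr=9 reg=9
step 15: T3 CAS ⇒ ok; ctr=10 reg=9
step 16: T0 CAS ⇒ retry; ctr=10 reg=8
step 17: T2 LOAD ⇒ load; ctr=10 reg=10
step 18: T2 CAS ⇒ ok; ctr=11 reg=10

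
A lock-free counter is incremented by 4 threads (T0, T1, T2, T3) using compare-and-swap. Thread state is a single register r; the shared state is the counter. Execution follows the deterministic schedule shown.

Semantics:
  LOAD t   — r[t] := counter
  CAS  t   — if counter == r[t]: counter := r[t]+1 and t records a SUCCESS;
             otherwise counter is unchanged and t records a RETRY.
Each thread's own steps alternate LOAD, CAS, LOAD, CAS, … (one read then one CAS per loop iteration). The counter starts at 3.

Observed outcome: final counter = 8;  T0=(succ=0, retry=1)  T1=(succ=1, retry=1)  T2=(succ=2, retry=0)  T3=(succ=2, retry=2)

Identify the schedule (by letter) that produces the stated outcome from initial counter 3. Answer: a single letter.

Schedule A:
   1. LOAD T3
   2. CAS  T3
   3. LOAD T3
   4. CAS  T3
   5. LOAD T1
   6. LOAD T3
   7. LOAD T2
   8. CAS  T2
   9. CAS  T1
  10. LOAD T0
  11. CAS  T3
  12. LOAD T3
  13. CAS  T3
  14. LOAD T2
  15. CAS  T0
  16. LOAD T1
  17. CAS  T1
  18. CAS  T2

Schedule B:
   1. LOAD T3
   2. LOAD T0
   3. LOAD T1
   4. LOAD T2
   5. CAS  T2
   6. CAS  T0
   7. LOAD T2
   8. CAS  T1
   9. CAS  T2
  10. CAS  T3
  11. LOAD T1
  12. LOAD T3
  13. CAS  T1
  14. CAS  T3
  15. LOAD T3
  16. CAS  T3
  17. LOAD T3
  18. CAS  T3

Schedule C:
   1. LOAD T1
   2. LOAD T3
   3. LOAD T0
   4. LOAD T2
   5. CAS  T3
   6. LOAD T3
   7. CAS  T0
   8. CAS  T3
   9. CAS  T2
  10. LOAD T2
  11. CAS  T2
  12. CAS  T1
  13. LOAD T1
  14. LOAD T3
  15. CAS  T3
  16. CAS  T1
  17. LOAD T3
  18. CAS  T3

B

Tracing schedule B:
#1 T3 reads 3
#2 T0 reads 3
#3 T1 reads 3
#4 T2 reads 3
#5 T2 CAS(3→4) writes; counter now 4
#6 T0 CAS(3→4) fails; counter now 4
#7 T2 reads 4
#8 T1 CAS(3→4) fails; counter now 4
#9 T2 CAS(4→5) writes; counter now 5
#10 T3 CAS(3→4) fails; counter now 5
#11 T1 reads 5
#12 T3 reads 5
#13 T1 CAS(5→6) writes; counter now 6
#14 T3 CAS(5→6) fails; counter now 6
#15 T3 reads 6
#16 T3 CAS(6→7) writes; counter now 7
#17 T3 reads 7
#18 T3 CAS(7→8) writes; counter now 8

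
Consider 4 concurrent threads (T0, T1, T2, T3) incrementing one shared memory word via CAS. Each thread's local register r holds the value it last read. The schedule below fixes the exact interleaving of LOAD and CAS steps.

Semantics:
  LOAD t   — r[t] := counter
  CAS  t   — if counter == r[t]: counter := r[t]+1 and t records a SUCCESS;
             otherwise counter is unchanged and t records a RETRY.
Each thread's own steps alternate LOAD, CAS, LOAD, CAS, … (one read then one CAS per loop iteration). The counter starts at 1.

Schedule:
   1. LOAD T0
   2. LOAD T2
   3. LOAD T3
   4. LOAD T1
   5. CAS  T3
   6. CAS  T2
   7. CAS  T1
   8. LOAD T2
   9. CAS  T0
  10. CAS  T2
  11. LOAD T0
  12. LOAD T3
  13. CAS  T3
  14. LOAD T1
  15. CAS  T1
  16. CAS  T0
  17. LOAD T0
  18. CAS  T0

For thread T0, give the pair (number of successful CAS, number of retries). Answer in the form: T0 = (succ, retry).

1. LOAD T0 → mem=1 r[T0]=1 [LOAD]
2. LOAD T2 → mem=1 r[T2]=1 [LOAD]
3. LOAD T3 → mem=1 r[T3]=1 [LOAD]
4. LOAD T1 → mem=1 r[T1]=1 [LOAD]
5. CAS T3 → mem=2 r[T3]=1 [OK]
6. CAS T2 → mem=2 r[T2]=1 [RETRY]
7. CAS T1 → mem=2 r[T1]=1 [RETRY]
8. LOAD T2 → mem=2 r[T2]=2 [LOAD]
9. CAS T0 → mem=2 r[T0]=1 [RETRY]
10. CAS T2 → mem=3 r[T2]=2 [OK]
11. LOAD T0 → mem=3 r[T0]=3 [LOAD]
12. LOAD T3 → mem=3 r[T3]=3 [LOAD]
13. CAS T3 → mem=4 r[T3]=3 [OK]
14. LOAD T1 → mem=4 r[T1]=4 [LOAD]
15. CAS T1 → mem=5 r[T1]=4 [OK]
16. CAS T0 → mem=5 r[T0]=3 [RETRY]
17. LOAD T0 → mem=5 r[T0]=5 [LOAD]
18. CAS T0 → mem=6 r[T0]=5 [OK]

T0 = (1, 2)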